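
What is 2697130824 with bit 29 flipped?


2697130824 ^ (1 << 29) = 2697130824 ^ 536870912 = 2160259912

2160259912


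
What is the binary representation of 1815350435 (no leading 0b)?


1815350435 = 1101100001101000000110010100011 in binary

1101100001101000000110010100011


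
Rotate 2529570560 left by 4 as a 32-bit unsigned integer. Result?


Rotate 0b10010110110001100010111100000000 left by 4 (32-bit) = 0b1101100011000101111000000001001 = 1818423305

1818423305


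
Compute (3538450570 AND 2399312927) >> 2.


Step 1: 3538450570 & 2399312927 = 2181044234
Step 2: 2181044234 >> 2 = 545261058

545261058


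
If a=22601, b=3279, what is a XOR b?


22601 ^ 3279 = 21638

21638


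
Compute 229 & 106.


0b11100101 & 0b1101010 = 0b1100000 = 96

96


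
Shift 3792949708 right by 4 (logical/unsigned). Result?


0b11100010000100111101000111001100 >> 4 = 0b1110001000010011110100011100 = 237059356

237059356


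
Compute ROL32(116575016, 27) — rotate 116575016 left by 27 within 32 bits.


Rotate 0b110111100101100101100101000 left by 27 (32-bit) = 0b1000000001101111001011001011001 = 1077384793

1077384793


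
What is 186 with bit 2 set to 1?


186 | (1 << 2) = 186 | 4 = 190

190


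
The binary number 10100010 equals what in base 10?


10100010 in decimal = 162

162


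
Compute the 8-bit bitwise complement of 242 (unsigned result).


~0b11110010 = 0b1101 = 13 (8-bit unsigned)

13


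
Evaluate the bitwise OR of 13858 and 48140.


0b11011000100010 | 0b1011110000001100 = 0b1011111000101110 = 48686

48686


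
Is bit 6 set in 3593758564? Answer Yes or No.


0b11010110001101000110011101100100, bit 6 = 1. Yes

Yes


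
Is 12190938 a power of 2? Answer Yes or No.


0b101110100000010011011010. Multiple bits set => No

No


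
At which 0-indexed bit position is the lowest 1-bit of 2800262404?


0b10100110111010001001110100000100. Lowest set bit at position 2

2


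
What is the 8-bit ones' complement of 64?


64 ^ 255 = 191

191


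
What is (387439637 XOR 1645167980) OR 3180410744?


Step 1: 387439637 ^ 1645167980 = 1964546425
Step 2: 1964546425 | 3180410744 = 4254711673

4254711673


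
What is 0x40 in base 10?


40 hex = 64 decimal

64


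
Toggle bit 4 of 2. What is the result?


2 ^ (1 << 4) = 2 ^ 16 = 18

18


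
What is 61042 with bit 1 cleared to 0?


61042 & ~(1 << 1) = 61040

61040


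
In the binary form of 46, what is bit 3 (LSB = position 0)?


0b101110, position 3 = 1

1


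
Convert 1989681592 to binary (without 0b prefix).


1989681592 = 1110110100110000010000110111000 in binary

1110110100110000010000110111000


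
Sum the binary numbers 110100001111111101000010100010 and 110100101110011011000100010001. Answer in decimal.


110100001111111101000010100010 + 110100101110011011000100010001 = 1101000111110011000000110110011 = 1761182131

1761182131


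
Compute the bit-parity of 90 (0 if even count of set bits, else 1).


0b1011010 has 4 ones => parity 0

0


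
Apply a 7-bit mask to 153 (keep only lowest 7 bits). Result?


153 & 127 = 25

25


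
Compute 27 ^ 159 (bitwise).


0b11011 ^ 0b10011111 = 0b10000100 = 132

132


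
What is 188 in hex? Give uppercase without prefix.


188 = BC hex

BC


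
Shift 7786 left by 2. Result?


0b1111001101010 << 2 = 0b111100110101000 = 31144

31144


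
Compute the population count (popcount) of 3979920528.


0b11101101001110001100010010010000 has 14 set bits

14


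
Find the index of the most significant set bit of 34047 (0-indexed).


0b1000010011111111. Highest set bit at position 15

15


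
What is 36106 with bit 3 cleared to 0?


36106 & ~(1 << 3) = 36098

36098


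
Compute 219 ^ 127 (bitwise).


0b11011011 ^ 0b1111111 = 0b10100100 = 164

164


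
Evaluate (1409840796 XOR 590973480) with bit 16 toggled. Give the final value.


Step 1: 1409840796 ^ 590973480 = 1999764660
Step 2: 1999764660 ^ (1 << 16) = 1999764660 ^ 65536 = 1999699124

1999699124


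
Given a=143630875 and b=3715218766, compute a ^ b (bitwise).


143630875 ^ 3715218766 = 3590201173

3590201173


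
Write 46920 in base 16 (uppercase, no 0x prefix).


46920 = B748 hex

B748


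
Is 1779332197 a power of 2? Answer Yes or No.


0b1101010000011100111010001100101. Multiple bits set => No

No


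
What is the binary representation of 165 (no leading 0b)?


165 = 10100101 in binary

10100101


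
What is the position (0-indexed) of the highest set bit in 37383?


0b1001001000000111. Highest set bit at position 15

15


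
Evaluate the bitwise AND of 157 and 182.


0b10011101 & 0b10110110 = 0b10010100 = 148

148


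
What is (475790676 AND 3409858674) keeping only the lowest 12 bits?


Step 1: 475790676 & 3409858674 = 135942224
Step 2: 135942224 & 4095 = 80

80


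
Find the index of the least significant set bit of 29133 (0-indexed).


0b111000111001101. Lowest set bit at position 0

0


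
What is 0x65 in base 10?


65 hex = 101 decimal

101


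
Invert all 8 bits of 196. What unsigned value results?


196 ^ 255 = 59

59


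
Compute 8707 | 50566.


0b10001000000011 | 0b1100010110000110 = 0b1110011110000111 = 59271

59271


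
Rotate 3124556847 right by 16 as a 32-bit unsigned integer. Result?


Rotate 0b10111010001111001111010000101111 right by 16 (32-bit) = 0b11110100001011111011101000111100 = 4096768572

4096768572


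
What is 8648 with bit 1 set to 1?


8648 | (1 << 1) = 8648 | 2 = 8650

8650


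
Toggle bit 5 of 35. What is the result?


35 ^ (1 << 5) = 35 ^ 32 = 3

3


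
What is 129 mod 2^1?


129 & 1 = 1

1


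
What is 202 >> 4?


0b11001010 >> 4 = 0b1100 = 12

12


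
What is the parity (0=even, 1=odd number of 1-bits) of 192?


0b11000000 has 2 ones => parity 0

0


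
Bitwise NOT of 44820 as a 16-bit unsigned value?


~0b1010111100010100 = 0b101000011101011 = 20715 (16-bit unsigned)

20715


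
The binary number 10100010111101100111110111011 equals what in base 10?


10100010111101100111110111011 in decimal = 341757883

341757883


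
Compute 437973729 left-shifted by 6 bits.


0b11010000110101111001011100001 << 6 = 0b11010000110101111001011100001000000 = 28030318656

28030318656


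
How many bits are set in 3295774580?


0b11000100011100011000011101110100 has 15 set bits

15


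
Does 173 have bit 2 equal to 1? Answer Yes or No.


0b10101101, bit 2 = 1. Yes

Yes


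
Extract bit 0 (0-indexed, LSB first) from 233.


0b11101001, position 0 = 1

1


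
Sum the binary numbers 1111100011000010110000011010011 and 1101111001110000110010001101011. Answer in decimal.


1111100011000010110000011010011 + 1101111001110000110010001101011 = 11101011100110011100010100111110 = 3952723262

3952723262


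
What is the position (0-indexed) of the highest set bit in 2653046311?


0b10011110001000100100011000100111. Highest set bit at position 31

31


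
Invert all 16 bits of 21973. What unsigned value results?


21973 ^ 65535 = 43562

43562


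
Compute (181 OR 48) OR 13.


Step 1: 181 | 48 = 181
Step 2: 181 | 13 = 189

189


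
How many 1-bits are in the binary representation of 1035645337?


0b111101101110101011000110011001 has 18 set bits

18


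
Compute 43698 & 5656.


0b1010101010110010 & 0b1011000011000 = 0b1000010000 = 528

528


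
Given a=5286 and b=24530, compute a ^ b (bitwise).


5286 ^ 24530 = 19316

19316


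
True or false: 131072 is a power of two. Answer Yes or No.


0b100000000000000000. Only one bit set => Yes

Yes


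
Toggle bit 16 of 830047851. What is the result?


830047851 ^ (1 << 16) = 830047851 ^ 65536 = 829982315

829982315


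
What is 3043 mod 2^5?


3043 & 31 = 3

3


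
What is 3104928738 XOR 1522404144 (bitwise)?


0b10111001000100010111001111100010 ^ 0b1011010101111100000101100110000 = 0b11100011101011110111100011010010 = 3819927762

3819927762


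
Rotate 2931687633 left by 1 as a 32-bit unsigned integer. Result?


Rotate 0b10101110101111100000000011010001 left by 1 (32-bit) = 0b1011101011111000000000110100011 = 1568407971

1568407971


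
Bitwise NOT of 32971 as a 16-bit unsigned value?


~0b1000000011001011 = 0b111111100110100 = 32564 (16-bit unsigned)

32564


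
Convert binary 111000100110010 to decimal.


111000100110010 in decimal = 28978

28978


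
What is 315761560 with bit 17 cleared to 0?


315761560 & ~(1 << 17) = 315630488

315630488


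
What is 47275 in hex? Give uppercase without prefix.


47275 = B8AB hex

B8AB


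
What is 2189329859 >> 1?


0b10000010011111101000010111000011 >> 1 = 0b1000001001111110100001011100001 = 1094664929

1094664929


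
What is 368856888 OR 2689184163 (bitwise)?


0b10101111111000100111100111000 | 0b10100000010010011011000110100011 = 0b10110101111111011111111110111011 = 3053322171

3053322171


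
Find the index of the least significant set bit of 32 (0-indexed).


0b100000. Lowest set bit at position 5

5


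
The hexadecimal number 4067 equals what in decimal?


4067 hex = 16487 decimal

16487


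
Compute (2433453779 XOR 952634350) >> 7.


Step 1: 2433453779 ^ 952634350 = 2848163133
Step 2: 2848163133 >> 7 = 22251274

22251274


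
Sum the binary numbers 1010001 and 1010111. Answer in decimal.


1010001 + 1010111 = 10101000 = 168

168


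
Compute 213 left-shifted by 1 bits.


0b11010101 << 1 = 0b110101010 = 426

426


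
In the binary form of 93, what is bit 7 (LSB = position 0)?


0b1011101, position 7 = 0

0


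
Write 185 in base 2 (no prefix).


185 = 10111001 in binary

10111001


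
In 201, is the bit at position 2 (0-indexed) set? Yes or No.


0b11001001, bit 2 = 0. No

No


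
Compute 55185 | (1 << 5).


55185 | (1 << 5) = 55185 | 32 = 55217

55217


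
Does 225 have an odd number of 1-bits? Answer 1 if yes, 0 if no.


0b11100001 has 4 ones => parity 0

0


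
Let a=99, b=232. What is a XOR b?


99 ^ 232 = 139

139


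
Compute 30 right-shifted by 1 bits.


0b11110 >> 1 = 0b1111 = 15

15


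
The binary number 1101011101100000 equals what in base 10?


1101011101100000 in decimal = 55136

55136


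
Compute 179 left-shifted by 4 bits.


0b10110011 << 4 = 0b101100110000 = 2864

2864


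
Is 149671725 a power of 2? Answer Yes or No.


0b1000111010111100111100101101. Multiple bits set => No

No


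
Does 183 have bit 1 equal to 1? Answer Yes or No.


0b10110111, bit 1 = 1. Yes

Yes


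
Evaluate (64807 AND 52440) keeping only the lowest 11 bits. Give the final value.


Step 1: 64807 & 52440 = 52224
Step 2: 52224 & 2047 = 1024

1024


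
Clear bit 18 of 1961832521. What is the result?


1961832521 & ~(1 << 18) = 1961570377

1961570377


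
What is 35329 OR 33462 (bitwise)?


0b1000101000000001 | 0b1000001010110110 = 0b1000101010110111 = 35511

35511


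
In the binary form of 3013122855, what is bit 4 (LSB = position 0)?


0b10110011100110001001101100100111, position 4 = 0

0


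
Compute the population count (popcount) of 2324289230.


0b10001010100010011101011011001110 has 16 set bits

16


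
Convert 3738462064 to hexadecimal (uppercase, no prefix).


3738462064 = DED46770 hex

DED46770


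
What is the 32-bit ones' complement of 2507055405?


2507055405 ^ 4294967295 = 1787911890

1787911890


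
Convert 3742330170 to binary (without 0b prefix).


3742330170 = 11011111000011110110110100111010 in binary

11011111000011110110110100111010


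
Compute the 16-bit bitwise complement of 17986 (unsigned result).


~0b100011001000010 = 0b1011100110111101 = 47549 (16-bit unsigned)

47549


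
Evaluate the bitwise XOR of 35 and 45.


0b100011 ^ 0b101101 = 0b1110 = 14

14


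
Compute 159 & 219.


0b10011111 & 0b11011011 = 0b10011011 = 155

155


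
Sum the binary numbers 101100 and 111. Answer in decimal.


101100 + 111 = 110011 = 51

51


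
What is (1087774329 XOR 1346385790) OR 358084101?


Step 1: 1087774329 ^ 1346385790 = 278276359
Step 2: 278276359 | 358084101 = 366472967

366472967


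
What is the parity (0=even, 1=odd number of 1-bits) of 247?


0b11110111 has 7 ones => parity 1

1


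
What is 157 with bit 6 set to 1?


157 | (1 << 6) = 157 | 64 = 221

221


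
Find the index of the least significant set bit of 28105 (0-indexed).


0b110110111001001. Lowest set bit at position 0

0


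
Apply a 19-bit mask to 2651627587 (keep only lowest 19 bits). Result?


2651627587 & 524287 = 303171

303171


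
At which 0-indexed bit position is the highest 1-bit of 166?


0b10100110. Highest set bit at position 7

7


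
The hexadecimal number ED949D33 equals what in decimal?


ED949D33 hex = 3985939763 decimal

3985939763


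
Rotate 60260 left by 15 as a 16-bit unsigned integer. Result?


Rotate 0b1110101101100100 left by 15 (16-bit) = 0b111010110110010 = 30130

30130


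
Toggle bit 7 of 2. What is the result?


2 ^ (1 << 7) = 2 ^ 128 = 130

130


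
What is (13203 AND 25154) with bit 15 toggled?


Step 1: 13203 & 25154 = 8706
Step 2: 8706 ^ (1 << 15) = 8706 ^ 32768 = 41474

41474


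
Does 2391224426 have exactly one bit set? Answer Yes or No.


0b10001110100001110011000001101010. Multiple bits set => No

No


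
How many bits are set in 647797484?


0b100110100111001001101011101100 has 16 set bits

16


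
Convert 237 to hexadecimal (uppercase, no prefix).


237 = ED hex

ED


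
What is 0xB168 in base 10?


B168 hex = 45416 decimal

45416


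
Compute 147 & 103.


0b10010011 & 0b1100111 = 0b11 = 3

3


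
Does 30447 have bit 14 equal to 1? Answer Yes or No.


0b111011011101111, bit 14 = 1. Yes

Yes


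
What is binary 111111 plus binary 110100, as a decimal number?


111111 + 110100 = 1110011 = 115

115


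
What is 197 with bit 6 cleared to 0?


197 & ~(1 << 6) = 133

133


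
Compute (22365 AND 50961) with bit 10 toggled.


Step 1: 22365 & 50961 = 18193
Step 2: 18193 ^ (1 << 10) = 18193 ^ 1024 = 17169

17169


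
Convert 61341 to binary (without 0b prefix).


61341 = 1110111110011101 in binary

1110111110011101


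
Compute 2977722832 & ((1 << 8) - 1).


2977722832 & 255 = 208

208


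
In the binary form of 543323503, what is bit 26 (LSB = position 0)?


0b100000011000100111010101101111, position 26 = 0

0


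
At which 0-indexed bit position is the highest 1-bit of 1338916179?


0b1001111110011100011110101010011. Highest set bit at position 30

30


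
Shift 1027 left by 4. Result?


0b10000000011 << 4 = 0b100000000110000 = 16432

16432


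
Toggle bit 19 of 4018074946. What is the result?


4018074946 ^ (1 << 19) = 4018074946 ^ 524288 = 4017550658

4017550658


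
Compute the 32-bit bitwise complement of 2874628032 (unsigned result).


~0b10101011010101110101011111000000 = 0b1010100101010001010100000111111 = 1420339263 (32-bit unsigned)

1420339263


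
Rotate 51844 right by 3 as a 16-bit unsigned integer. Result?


Rotate 0b1100101010000100 right by 3 (16-bit) = 0b1001100101010000 = 39248

39248


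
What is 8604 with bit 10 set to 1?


8604 | (1 << 10) = 8604 | 1024 = 9628

9628


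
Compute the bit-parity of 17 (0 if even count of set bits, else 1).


0b10001 has 2 ones => parity 0

0


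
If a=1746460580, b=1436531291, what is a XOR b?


1746460580 ^ 1436531291 = 1032283647

1032283647


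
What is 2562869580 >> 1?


0b10011000110000100100100101001100 >> 1 = 0b1001100011000010010010010100110 = 1281434790

1281434790


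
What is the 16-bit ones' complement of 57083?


57083 ^ 65535 = 8452

8452


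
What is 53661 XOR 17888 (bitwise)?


0b1101000110011101 ^ 0b100010111100000 = 0b1001010001111101 = 38013

38013


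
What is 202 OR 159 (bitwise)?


0b11001010 | 0b10011111 = 0b11011111 = 223

223


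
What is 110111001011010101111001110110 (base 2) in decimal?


110111001011010101111001110110 in decimal = 925720182

925720182


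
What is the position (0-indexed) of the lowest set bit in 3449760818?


0b11001101100111110010110000110010. Lowest set bit at position 1

1


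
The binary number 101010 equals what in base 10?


101010 in decimal = 42

42


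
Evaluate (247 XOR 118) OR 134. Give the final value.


Step 1: 247 ^ 118 = 129
Step 2: 129 | 134 = 135

135


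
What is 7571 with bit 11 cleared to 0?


7571 & ~(1 << 11) = 5523

5523


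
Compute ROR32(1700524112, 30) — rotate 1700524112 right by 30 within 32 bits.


Rotate 0b1100101010110111111000001010000 right by 30 (32-bit) = 0b10010101011011111100000101000001 = 2507129153

2507129153


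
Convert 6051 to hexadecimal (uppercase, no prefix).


6051 = 17A3 hex

17A3


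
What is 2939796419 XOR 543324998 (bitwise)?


0b10101111001110011011101111000011 ^ 0b100000011000100111101101000110 = 0b10001111010110111100000010000101 = 2405154949

2405154949


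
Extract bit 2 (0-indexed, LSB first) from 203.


0b11001011, position 2 = 0

0


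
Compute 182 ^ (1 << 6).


182 ^ (1 << 6) = 182 ^ 64 = 246

246


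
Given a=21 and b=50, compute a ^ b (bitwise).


21 ^ 50 = 39

39


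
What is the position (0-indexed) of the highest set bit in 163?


0b10100011. Highest set bit at position 7

7


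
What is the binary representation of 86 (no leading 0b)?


86 = 1010110 in binary

1010110


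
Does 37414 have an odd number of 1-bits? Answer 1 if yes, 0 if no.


0b1001001000100110 has 6 ones => parity 0

0


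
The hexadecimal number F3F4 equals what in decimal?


F3F4 hex = 62452 decimal

62452


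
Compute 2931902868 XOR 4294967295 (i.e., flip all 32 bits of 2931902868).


2931902868 ^ 4294967295 = 1363064427

1363064427


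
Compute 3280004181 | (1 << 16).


3280004181 | (1 << 16) = 3280004181 | 65536 = 3280069717

3280069717


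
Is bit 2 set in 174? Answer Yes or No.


0b10101110, bit 2 = 1. Yes

Yes


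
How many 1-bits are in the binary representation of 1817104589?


0b1101100010011101101000011001101 has 16 set bits

16


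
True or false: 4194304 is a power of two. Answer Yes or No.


0b10000000000000000000000. Only one bit set => Yes

Yes


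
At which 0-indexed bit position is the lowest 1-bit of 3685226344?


0b11011011101010000001011101101000. Lowest set bit at position 3

3


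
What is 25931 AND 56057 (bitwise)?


0b110010101001011 & 0b1101101011111001 = 0b100000001001001 = 16457

16457


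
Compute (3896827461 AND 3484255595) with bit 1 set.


Step 1: 3896827461 & 3484255595 = 3355739201
Step 2: 3355739201 | (1 << 1) = 3355739201 | 2 = 3355739203

3355739203


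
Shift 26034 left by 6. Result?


0b110010110110010 << 6 = 0b110010110110010000000 = 1666176

1666176


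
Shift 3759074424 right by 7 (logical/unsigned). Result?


0b11100000000011101110110001111000 >> 7 = 0b1110000000001110111011000 = 29367768

29367768


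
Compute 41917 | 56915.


0b1010001110111101 | 0b1101111001010011 = 0b1111111111111111 = 65535

65535


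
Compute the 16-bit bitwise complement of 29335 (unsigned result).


~0b111001010010111 = 0b1000110101101000 = 36200 (16-bit unsigned)

36200


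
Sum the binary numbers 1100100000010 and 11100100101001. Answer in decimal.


1100100000010 + 11100100101001 = 101001000101011 = 21035

21035


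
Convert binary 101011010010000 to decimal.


101011010010000 in decimal = 22160

22160


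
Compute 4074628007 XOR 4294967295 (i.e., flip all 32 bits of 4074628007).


4074628007 ^ 4294967295 = 220339288

220339288


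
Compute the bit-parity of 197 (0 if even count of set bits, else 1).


0b11000101 has 4 ones => parity 0

0


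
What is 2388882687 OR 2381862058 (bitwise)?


0b10001110011000110111010011111111 | 0b10001101111110000101010010101010 = 0b10001111111110110111010011111111 = 2415621375

2415621375


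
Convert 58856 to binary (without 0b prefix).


58856 = 1110010111101000 in binary

1110010111101000


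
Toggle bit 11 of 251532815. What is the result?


251532815 ^ (1 << 11) = 251532815 ^ 2048 = 251534863

251534863


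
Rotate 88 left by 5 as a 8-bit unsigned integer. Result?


Rotate 0b1011000 left by 5 (8-bit) = 0b1011 = 11

11


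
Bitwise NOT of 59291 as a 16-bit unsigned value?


~0b1110011110011011 = 0b1100001100100 = 6244 (16-bit unsigned)

6244


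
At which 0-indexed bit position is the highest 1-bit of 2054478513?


0b1111010011101001101101010110001. Highest set bit at position 30

30


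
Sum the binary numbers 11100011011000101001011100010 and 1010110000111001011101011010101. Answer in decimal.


11100011011000101001011100010 + 1010110000111001011101011010101 = 1110010100010010000110110110111 = 1921584567

1921584567


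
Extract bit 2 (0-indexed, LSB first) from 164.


0b10100100, position 2 = 1

1


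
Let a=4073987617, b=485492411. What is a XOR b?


4073987617 ^ 485492411 = 3995343002

3995343002


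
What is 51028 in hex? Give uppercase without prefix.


51028 = C754 hex

C754


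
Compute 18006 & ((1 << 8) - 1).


18006 & 255 = 86

86


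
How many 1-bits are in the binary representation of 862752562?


0b110011011011001000111100110010 has 16 set bits

16


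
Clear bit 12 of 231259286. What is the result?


231259286 & ~(1 << 12) = 231255190

231255190


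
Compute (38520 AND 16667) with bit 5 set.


Step 1: 38520 & 16667 = 24
Step 2: 24 | (1 << 5) = 24 | 32 = 56

56


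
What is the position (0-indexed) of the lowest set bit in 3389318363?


0b11001010000001001110010011011011. Lowest set bit at position 0

0


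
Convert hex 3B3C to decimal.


3B3C hex = 15164 decimal

15164


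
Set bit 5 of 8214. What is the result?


8214 | (1 << 5) = 8214 | 32 = 8246

8246


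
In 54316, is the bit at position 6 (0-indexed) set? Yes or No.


0b1101010000101100, bit 6 = 0. No

No


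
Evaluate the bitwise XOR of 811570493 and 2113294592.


0b110000010111111001010100111101 ^ 0b1111101111101100101000100000000 = 0b1001101101010011100010000111101 = 1302971453

1302971453


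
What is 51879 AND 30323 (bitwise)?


0b1100101010100111 & 0b111011001110011 = 0b100001000100011 = 16931

16931


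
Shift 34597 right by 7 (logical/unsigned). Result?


0b1000011100100101 >> 7 = 0b100001110 = 270

270


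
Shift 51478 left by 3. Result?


0b1100100100010110 << 3 = 0b1100100100010110000 = 411824

411824


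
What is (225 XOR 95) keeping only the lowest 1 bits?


Step 1: 225 ^ 95 = 190
Step 2: 190 & 1 = 0

0


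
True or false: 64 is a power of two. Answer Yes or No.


0b1000000. Only one bit set => Yes

Yes


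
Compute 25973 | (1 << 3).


25973 | (1 << 3) = 25973 | 8 = 25981

25981


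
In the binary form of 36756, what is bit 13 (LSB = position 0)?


0b1000111110010100, position 13 = 0

0


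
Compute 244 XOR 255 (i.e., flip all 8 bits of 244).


244 ^ 255 = 11

11


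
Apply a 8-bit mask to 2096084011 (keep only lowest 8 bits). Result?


2096084011 & 255 = 43

43


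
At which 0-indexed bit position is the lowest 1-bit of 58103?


0b1110001011110111. Lowest set bit at position 0

0


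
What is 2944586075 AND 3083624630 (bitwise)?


0b10101111100000101101000101011011 & 0b10110111110011000110000010110110 = 0b10100111100000000100000000010010 = 2810200082

2810200082


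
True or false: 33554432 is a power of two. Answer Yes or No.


0b10000000000000000000000000. Only one bit set => Yes

Yes


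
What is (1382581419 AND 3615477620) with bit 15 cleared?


Step 1: 1382581419 & 3615477620 = 1382581280
Step 2: 1382581280 & ~(1 << 15) = 1382548512

1382548512


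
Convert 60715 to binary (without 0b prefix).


60715 = 1110110100101011 in binary

1110110100101011


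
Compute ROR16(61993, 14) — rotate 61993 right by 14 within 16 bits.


Rotate 0b1111001000101001 right by 14 (16-bit) = 0b1100100010100111 = 51367

51367


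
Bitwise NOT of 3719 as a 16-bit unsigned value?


~0b111010000111 = 0b1111000101111000 = 61816 (16-bit unsigned)

61816


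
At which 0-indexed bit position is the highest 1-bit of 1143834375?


0b1000100001011011000011100000111. Highest set bit at position 30

30


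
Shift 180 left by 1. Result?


0b10110100 << 1 = 0b101101000 = 360

360


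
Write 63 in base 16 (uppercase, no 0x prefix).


63 = 3F hex

3F


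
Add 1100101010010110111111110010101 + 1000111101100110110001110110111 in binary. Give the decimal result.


1100101010010110111111110010101 + 1000111101100110110001110110111 = 10101100111111101110001101001100 = 2902385484

2902385484


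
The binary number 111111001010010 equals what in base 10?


111111001010010 in decimal = 32338

32338


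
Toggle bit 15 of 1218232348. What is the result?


1218232348 ^ (1 << 15) = 1218232348 ^ 32768 = 1218199580

1218199580


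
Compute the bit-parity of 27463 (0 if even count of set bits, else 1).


0b110101101000111 has 9 ones => parity 1

1


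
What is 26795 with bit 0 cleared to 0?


26795 & ~(1 << 0) = 26794

26794


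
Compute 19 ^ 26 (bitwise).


0b10011 ^ 0b11010 = 0b1001 = 9

9


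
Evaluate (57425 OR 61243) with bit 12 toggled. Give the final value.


Step 1: 57425 | 61243 = 61307
Step 2: 61307 ^ (1 << 12) = 61307 ^ 4096 = 65403

65403


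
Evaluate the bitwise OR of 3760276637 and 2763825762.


0b11100000001000010100010010011101 | 0b10100100101111001010001001100010 = 0b11100100101111011110011011111111 = 3837650687

3837650687


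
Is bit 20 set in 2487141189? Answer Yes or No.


0b10010100001111101100001101000101, bit 20 = 1. Yes

Yes


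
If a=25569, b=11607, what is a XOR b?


25569 ^ 11607 = 20150

20150


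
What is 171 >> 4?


0b10101011 >> 4 = 0b1010 = 10

10


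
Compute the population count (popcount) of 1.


0b1 has 1 set bits

1


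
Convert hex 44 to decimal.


44 hex = 68 decimal

68


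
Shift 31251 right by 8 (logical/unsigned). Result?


0b111101000010011 >> 8 = 0b1111010 = 122

122


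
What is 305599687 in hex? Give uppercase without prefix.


305599687 = 123714C7 hex

123714C7


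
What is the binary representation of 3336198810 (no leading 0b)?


3336198810 = 11000110110110100101101010011010 in binary

11000110110110100101101010011010


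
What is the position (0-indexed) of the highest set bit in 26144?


0b110011000100000. Highest set bit at position 14

14


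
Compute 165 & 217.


0b10100101 & 0b11011001 = 0b10000001 = 129

129


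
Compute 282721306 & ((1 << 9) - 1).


282721306 & 511 = 26

26


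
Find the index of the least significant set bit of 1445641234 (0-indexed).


0b1010110001010101011110000010010. Lowest set bit at position 1

1


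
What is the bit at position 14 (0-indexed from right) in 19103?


0b100101010011111, position 14 = 1

1


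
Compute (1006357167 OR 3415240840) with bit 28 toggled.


Step 1: 1006357167 | 3415240840 = 4227594927
Step 2: 4227594927 ^ (1 << 28) = 4227594927 ^ 268435456 = 3959159471

3959159471


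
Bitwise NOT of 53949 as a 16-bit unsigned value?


~0b1101001010111101 = 0b10110101000010 = 11586 (16-bit unsigned)

11586


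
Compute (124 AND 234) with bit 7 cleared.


Step 1: 124 & 234 = 104
Step 2: 104 & ~(1 << 7) = 104

104


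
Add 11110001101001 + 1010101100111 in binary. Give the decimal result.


11110001101001 + 1010101100111 = 101000111010000 = 20944

20944


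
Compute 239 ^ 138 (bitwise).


0b11101111 ^ 0b10001010 = 0b1100101 = 101

101


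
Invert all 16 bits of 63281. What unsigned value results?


63281 ^ 65535 = 2254

2254


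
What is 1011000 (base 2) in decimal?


1011000 in decimal = 88

88


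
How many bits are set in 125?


0b1111101 has 6 set bits

6


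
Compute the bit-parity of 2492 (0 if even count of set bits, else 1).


0b100110111100 has 7 ones => parity 1

1


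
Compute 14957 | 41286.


0b11101001101101 | 0b1010000101000110 = 0b1011101101101111 = 47983

47983


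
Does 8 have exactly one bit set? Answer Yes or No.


0b1000. Only one bit set => Yes

Yes


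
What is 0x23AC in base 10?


23AC hex = 9132 decimal

9132


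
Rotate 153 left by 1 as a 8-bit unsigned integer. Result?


Rotate 0b10011001 left by 1 (8-bit) = 0b110011 = 51

51


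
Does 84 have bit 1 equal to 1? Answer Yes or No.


0b1010100, bit 1 = 0. No

No


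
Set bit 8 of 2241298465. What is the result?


2241298465 | (1 << 8) = 2241298465 | 256 = 2241298721

2241298721


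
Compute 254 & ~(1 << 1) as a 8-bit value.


254 & ~(1 << 1) = 252

252


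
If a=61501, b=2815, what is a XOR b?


61501 ^ 2815 = 64194

64194


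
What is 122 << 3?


0b1111010 << 3 = 0b1111010000 = 976

976


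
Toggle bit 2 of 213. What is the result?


213 ^ (1 << 2) = 213 ^ 4 = 209

209


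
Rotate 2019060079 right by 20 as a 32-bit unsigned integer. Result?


Rotate 0b1111000010110000110100101101111 right by 20 (32-bit) = 0b10000110100101101111011110000101 = 2258040709

2258040709


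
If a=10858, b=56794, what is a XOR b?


10858 ^ 56794 = 63408

63408


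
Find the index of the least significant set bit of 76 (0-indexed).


0b1001100. Lowest set bit at position 2

2


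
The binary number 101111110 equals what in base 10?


101111110 in decimal = 382

382


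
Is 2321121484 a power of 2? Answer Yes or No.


0b10001010010110011000000011001100. Multiple bits set => No

No


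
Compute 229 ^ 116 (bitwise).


0b11100101 ^ 0b1110100 = 0b10010001 = 145

145


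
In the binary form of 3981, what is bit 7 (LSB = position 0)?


0b111110001101, position 7 = 1

1


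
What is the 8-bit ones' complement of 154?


154 ^ 255 = 101

101


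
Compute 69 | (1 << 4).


69 | (1 << 4) = 69 | 16 = 85

85


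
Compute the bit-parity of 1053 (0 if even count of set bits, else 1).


0b10000011101 has 5 ones => parity 1

1


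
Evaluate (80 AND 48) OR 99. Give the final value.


Step 1: 80 & 48 = 16
Step 2: 16 | 99 = 115

115


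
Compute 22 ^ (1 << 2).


22 ^ (1 << 2) = 22 ^ 4 = 18

18


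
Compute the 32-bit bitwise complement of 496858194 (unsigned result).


~0b11101100111010111010001010010 = 0b11100010011000101000101110101101 = 3798109101 (32-bit unsigned)

3798109101


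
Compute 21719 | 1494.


0b101010011010111 | 0b10111010110 = 0b101010111010111 = 21975

21975


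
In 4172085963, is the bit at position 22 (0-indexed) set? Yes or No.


0b11111000101011001111101011001011, bit 22 = 0. No

No


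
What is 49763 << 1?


0b1100001001100011 << 1 = 0b11000010011000110 = 99526

99526


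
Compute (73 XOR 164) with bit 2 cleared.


Step 1: 73 ^ 164 = 237
Step 2: 237 & ~(1 << 2) = 233

233


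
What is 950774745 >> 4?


0b111000101010111010101111011001 >> 4 = 0b11100010101011101010111101 = 59423421

59423421


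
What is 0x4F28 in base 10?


4F28 hex = 20264 decimal

20264


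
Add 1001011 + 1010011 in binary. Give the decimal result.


1001011 + 1010011 = 10011110 = 158

158


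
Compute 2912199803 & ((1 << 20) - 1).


2912199803 & 1048575 = 304251

304251


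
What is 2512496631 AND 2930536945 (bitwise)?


0b10010101110000011010011111110111 & 0b10101110101011000111000111110001 = 0b10000100100000000010000111110001 = 2222989809

2222989809


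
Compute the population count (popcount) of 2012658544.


0b1110111111101101011101101110000 has 21 set bits

21


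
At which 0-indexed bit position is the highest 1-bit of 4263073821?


0b11111110000110010101100000011101. Highest set bit at position 31

31


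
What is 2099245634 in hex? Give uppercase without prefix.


2099245634 = 7D1FF242 hex

7D1FF242


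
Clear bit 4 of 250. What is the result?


250 & ~(1 << 4) = 234

234


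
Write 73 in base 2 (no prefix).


73 = 1001001 in binary

1001001


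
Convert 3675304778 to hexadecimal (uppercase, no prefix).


3675304778 = DB10B34A hex

DB10B34A


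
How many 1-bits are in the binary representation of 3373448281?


0b11001001000100101011110001011001 has 15 set bits

15


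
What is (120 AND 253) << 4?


Step 1: 120 & 253 = 120
Step 2: 120 << 4 = 1920

1920


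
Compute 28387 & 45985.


0b110111011100011 & 0b1011001110100001 = 0b10001010100001 = 8865

8865


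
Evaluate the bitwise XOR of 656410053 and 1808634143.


0b100111001000000000010111000101 ^ 0b1101011110011011001000100011111 = 0b1001100111011011001010011011010 = 1290638554

1290638554


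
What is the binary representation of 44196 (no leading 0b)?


44196 = 1010110010100100 in binary

1010110010100100


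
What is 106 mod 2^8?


106 & 255 = 106

106


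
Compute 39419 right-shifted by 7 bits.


0b1001100111111011 >> 7 = 0b100110011 = 307

307


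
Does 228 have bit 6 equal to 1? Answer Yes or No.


0b11100100, bit 6 = 1. Yes

Yes


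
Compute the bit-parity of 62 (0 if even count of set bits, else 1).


0b111110 has 5 ones => parity 1

1


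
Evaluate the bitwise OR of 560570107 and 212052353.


0b100001011010011001111011111011 | 0b1100101000111010100110000001 = 0b101101111010111011111111111011 = 770424827

770424827


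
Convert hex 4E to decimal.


4E hex = 78 decimal

78


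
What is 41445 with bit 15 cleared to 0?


41445 & ~(1 << 15) = 8677

8677


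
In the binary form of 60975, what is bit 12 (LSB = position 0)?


0b1110111000101111, position 12 = 0

0


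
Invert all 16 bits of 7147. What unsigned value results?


7147 ^ 65535 = 58388

58388


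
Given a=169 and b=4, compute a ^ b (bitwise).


169 ^ 4 = 173

173


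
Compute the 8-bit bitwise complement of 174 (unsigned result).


~0b10101110 = 0b1010001 = 81 (8-bit unsigned)

81


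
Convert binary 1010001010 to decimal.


1010001010 in decimal = 650

650


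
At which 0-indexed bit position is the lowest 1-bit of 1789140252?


0b1101010101001000001110100011100. Lowest set bit at position 2

2


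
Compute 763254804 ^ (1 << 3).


763254804 ^ (1 << 3) = 763254804 ^ 8 = 763254812

763254812


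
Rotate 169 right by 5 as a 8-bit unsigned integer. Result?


Rotate 0b10101001 right by 5 (8-bit) = 0b1001101 = 77

77


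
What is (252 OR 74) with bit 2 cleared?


Step 1: 252 | 74 = 254
Step 2: 254 & ~(1 << 2) = 250

250


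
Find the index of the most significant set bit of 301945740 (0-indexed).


0b10001111111110101001110001100. Highest set bit at position 28

28


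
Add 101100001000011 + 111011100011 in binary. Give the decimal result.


101100001000011 + 111011100011 = 110011100100110 = 26406

26406


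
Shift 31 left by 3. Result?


0b11111 << 3 = 0b11111000 = 248

248


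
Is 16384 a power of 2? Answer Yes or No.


0b100000000000000. Only one bit set => Yes

Yes


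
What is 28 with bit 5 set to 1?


28 | (1 << 5) = 28 | 32 = 60

60


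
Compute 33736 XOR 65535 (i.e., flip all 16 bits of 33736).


33736 ^ 65535 = 31799

31799


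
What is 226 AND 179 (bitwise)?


0b11100010 & 0b10110011 = 0b10100010 = 162

162


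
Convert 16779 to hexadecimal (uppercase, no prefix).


16779 = 418B hex

418B


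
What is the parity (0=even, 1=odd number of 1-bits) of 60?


0b111100 has 4 ones => parity 0

0


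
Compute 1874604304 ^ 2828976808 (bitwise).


0b1101111101111000011000100010000 ^ 0b10101000100111101100001010101000 = 0b11000111001000101111001110111000 = 3340956600

3340956600


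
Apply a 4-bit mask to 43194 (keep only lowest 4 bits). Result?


43194 & 15 = 10

10


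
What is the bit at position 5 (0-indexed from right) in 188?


0b10111100, position 5 = 1

1


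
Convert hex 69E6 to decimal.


69E6 hex = 27110 decimal

27110


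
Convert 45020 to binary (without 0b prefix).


45020 = 1010111111011100 in binary

1010111111011100


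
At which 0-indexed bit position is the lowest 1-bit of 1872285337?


0b1101111100110001100111010011001. Lowest set bit at position 0

0


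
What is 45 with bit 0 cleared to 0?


45 & ~(1 << 0) = 44

44


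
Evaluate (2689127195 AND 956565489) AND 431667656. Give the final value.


Step 1: 2689127195 & 956565489 = 536871697
Step 2: 536871697 & 431667656 = 256

256


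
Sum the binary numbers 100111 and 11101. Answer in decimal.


100111 + 11101 = 1000100 = 68

68


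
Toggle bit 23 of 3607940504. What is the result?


3607940504 ^ (1 << 23) = 3607940504 ^ 8388608 = 3616329112

3616329112


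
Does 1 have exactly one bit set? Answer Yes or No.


0b1. Only one bit set => Yes

Yes


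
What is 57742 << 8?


0b1110000110001110 << 8 = 0b111000011000111000000000 = 14781952

14781952


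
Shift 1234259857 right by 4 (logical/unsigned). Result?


0b1001001100100010100111110010001 >> 4 = 0b100100110010001010011111001 = 77141241

77141241


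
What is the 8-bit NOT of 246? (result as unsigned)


~0b11110110 = 0b1001 = 9 (8-bit unsigned)

9


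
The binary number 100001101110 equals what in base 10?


100001101110 in decimal = 2158

2158


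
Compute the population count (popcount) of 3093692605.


0b10111000011001100000000010111101 has 14 set bits

14


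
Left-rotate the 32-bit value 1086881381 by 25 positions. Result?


Rotate 0b1000000110010000111111001100101 left by 25 (32-bit) = 0b11001010100000011001000011111100 = 3397488892

3397488892


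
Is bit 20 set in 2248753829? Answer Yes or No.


0b10000110000010010100001010100101, bit 20 = 0. No

No


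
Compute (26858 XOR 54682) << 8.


Step 1: 26858 ^ 54682 = 48496
Step 2: 48496 << 8 = 12414976

12414976


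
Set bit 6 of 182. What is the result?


182 | (1 << 6) = 182 | 64 = 246

246


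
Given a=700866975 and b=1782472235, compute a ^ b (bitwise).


700866975 ^ 1782472235 = 1140342708

1140342708


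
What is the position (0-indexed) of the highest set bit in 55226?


0b1101011110111010. Highest set bit at position 15

15


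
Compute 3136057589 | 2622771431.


0b10111010111011000111000011110101 | 0b10011100010101000101000011100111 = 0b10111110111111000111000011110111 = 3204215031

3204215031


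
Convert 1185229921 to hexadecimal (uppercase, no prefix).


1185229921 = 46A52C61 hex

46A52C61


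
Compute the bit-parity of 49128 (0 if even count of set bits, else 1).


0b1011111111101000 has 11 ones => parity 1

1


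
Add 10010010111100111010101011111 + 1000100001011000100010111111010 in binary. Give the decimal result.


10010010111100111010101011111 + 1000100001011000100010111111010 = 1010110100010101011101101011001 = 1451932505

1451932505
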